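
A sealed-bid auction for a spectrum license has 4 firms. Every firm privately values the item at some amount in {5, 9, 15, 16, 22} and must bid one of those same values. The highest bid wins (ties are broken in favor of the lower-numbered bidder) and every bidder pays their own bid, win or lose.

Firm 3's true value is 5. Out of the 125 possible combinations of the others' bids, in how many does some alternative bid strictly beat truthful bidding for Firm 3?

2

Others bid (5, 5, 5): truth gives -5; bid 9 gives -4 > -5. Violating.
Others bid (5, 5, 9): truth gives -5; bid 9 gives -4 > -5. Violating.
Others bid (5, 5, 15): truth gives -5; no alternative beats it.
Others bid (5, 5, 16): truth gives -5; no alternative beats it.
(Checking all 125 profiles: 2 have a profitable deviation, 123 do not.)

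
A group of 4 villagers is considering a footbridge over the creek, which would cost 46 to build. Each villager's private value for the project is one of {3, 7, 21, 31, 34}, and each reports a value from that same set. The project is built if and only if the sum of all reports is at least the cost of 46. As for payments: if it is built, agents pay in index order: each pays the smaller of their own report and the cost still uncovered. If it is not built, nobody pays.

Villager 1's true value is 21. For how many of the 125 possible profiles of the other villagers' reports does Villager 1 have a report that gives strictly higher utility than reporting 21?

102

Others report (3, 3, 34): truth gives 0; report 7 gives 14 > 0. Violating.
Others report (3, 7, 31): truth gives 0; report 7 gives 14 > 0. Violating.
Others report (3, 7, 34): truth gives 0; report 3 gives 18 > 0. Violating.
Others report (3, 21, 21): truth gives 0; report 3 gives 18 > 0. Violating.
Others report (3, 3, 3): truth gives 0; no alternative beats it.
Others report (3, 3, 7): truth gives 0; no alternative beats it.
(Checking all 125 profiles: 102 have a profitable deviation, 23 do not.)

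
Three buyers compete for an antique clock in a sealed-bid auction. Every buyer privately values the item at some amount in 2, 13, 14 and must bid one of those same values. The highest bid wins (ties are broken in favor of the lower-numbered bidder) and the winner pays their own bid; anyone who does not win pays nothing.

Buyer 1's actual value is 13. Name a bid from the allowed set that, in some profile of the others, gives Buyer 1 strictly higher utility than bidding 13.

Suppose Buyer 2 bids 2 and Buyer 3 bids 2.
Bid 13: wins, pays 13, utility 13 - 13 = 0.
Bid 2: wins, pays 2, utility 13 - 2 = 11.
So bidding 2 beats truth here (11 > 0).

2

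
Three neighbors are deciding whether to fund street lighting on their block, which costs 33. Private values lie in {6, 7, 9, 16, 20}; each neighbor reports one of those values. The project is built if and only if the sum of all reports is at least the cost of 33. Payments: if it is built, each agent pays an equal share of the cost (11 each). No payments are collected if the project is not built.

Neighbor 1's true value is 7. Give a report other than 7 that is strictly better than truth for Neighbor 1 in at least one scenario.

Suppose Neighbor 2 reports 6 and Neighbor 3 reports 20.
Report 7: project built, pays 11, utility 7 - 11 = -4.
Report 6: project not built, utility 0.
So reporting 6 beats truth here (0 > -4).

6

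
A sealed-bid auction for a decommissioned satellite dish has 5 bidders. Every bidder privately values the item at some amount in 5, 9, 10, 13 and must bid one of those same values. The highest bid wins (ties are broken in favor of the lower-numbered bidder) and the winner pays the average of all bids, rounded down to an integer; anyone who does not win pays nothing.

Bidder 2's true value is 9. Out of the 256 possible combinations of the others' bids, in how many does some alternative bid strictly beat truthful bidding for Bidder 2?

Others bid (5, 5, 5, 10): truth gives 0; bid 10 gives 2 > 0. Violating.
Others bid (5, 5, 5, 13): truth gives 0; bid 13 gives 1 > 0. Violating.
Others bid (5, 5, 9, 10): truth gives 0; bid 10 gives 2 > 0. Violating.
Others bid (5, 5, 10, 5): truth gives 0; bid 10 gives 2 > 0. Violating.
Others bid (5, 5, 5, 5): truth gives 4; no alternative beats it.
Others bid (5, 5, 5, 9): truth gives 3; no alternative beats it.
(Checking all 256 profiles: 47 have a profitable deviation, 209 do not.)

47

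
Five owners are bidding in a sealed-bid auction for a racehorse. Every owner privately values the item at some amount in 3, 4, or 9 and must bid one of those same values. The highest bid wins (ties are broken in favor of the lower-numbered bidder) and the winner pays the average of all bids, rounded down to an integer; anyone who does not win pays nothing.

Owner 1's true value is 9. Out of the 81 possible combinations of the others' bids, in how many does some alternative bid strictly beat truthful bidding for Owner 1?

Others bid (3, 3, 3, 3): truth gives 5; bid 3 gives 6 > 5. Violating.
Others bid (3, 3, 3, 4): truth gives 5; bid 4 gives 6 > 5. Violating.
Others bid (3, 3, 4, 3): truth gives 5; bid 4 gives 6 > 5. Violating.
Others bid (3, 3, 4, 4): truth gives 5; bid 4 gives 6 > 5. Violating.
Others bid (3, 3, 3, 9): truth gives 4; no alternative beats it.
Others bid (3, 3, 4, 9): truth gives 4; no alternative beats it.
(Checking all 81 profiles: 16 have a profitable deviation, 65 do not.)

16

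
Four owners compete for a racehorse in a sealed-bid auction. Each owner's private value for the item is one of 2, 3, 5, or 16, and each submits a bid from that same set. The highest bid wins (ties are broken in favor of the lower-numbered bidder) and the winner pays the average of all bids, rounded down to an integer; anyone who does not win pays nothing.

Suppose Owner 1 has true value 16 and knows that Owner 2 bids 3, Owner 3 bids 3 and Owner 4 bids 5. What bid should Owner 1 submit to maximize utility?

Bid 2: loses, pays 0, utility 0.
Bid 3: loses, pays 0, utility 0.
Bid 5: wins, pays 4, utility 16 - 4 = 12.
Bid 16: wins, pays 6, utility 16 - 6 = 10.
The best choice is 5 with utility 12.

5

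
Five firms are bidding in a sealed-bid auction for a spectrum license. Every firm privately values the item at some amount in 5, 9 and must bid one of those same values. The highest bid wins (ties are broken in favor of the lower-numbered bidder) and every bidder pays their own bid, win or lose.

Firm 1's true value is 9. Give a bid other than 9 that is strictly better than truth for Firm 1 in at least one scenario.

5

Suppose Firm 2 bids 5, Firm 3 bids 5, Firm 4 bids 5 and Firm 5 bids 5.
Bid 9: wins, pays 9, utility 9 - 9 = 0.
Bid 5: wins, pays 5, utility 9 - 5 = 4.
So bidding 5 beats truth here (4 > 0).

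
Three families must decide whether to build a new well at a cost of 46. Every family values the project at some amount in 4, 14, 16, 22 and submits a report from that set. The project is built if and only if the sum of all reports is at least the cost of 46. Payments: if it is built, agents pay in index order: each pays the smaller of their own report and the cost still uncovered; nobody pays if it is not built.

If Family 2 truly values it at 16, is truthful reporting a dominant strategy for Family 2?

Consider the case where Family 1 reports 14 and Family 3 reports 22.
Truthful report 16: project built, pays 16, utility 16 - 16 = 0.
Report 14 instead: project built, pays 14, utility 16 - 14 = 2.
Since 2 > 0, reporting 14 is strictly better here, so truthful reporting is not dominant.

No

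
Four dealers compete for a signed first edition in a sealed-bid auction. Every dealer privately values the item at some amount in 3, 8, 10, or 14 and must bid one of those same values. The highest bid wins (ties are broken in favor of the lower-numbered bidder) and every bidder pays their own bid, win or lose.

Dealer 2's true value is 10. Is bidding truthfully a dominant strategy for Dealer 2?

Consider the case where Dealer 1 bids 3, Dealer 3 bids 3 and Dealer 4 bids 3.
Truthful bid 10: wins, pays 10, utility 10 - 10 = 0.
Bid 8 instead: wins, pays 8, utility 10 - 8 = 2.
Since 2 > 0, bidding 8 is strictly better here, so truthful bidding is not dominant.

No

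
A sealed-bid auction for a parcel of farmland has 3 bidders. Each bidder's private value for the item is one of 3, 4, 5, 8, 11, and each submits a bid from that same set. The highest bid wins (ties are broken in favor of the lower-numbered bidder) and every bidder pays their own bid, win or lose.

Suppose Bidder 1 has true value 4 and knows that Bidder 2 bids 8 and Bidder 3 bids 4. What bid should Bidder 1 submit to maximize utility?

Bid 3: loses but pays 3, utility -3.
Bid 4: loses but pays 4, utility -4.
Bid 5: loses but pays 5, utility -5.
Bid 8: wins, pays 8, utility 4 - 8 = -4.
Bid 11: wins, pays 11, utility 4 - 11 = -7.
The best choice is 3 with utility -3.

3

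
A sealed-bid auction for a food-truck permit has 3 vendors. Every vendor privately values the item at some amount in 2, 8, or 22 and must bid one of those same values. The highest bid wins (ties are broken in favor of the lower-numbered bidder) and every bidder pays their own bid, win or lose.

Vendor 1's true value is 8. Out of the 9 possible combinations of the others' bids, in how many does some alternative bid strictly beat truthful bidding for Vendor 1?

6

Others bid (2, 2): truth gives 0; bid 2 gives 6 > 0. Violating.
Others bid (2, 22): truth gives -8; bid 2 gives -2 > -8. Violating.
Others bid (8, 22): truth gives -8; bid 2 gives -2 > -8. Violating.
Others bid (22, 2): truth gives -8; bid 2 gives -2 > -8. Violating.
Others bid (2, 8): truth gives 0; no alternative beats it.
Others bid (8, 2): truth gives 0; no alternative beats it.
(Checking all 9 profiles: 6 have a profitable deviation, 3 do not.)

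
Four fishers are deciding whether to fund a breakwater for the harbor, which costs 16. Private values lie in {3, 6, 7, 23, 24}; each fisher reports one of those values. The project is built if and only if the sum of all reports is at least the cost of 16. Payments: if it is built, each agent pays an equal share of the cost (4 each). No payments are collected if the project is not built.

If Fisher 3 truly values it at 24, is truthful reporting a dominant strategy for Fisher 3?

Yes

Check each profile of the others' reports and compare truth against every alternative report.
Others report (3, 3, 3): truth gives 20, best alternative gives 20.
Others report (3, 3, 6): truth gives 20, best alternative gives 20.
Others report (3, 3, 7): truth gives 20, best alternative gives 20.
Others report (3, 3, 23): truth gives 20, best alternative gives 20.
Others report (3, 3, 24): truth gives 20, best alternative gives 20.
Others report (3, 6, 3): truth gives 20, best alternative gives 20.
(Remaining 119 profiles checked similarly; truth is weakly best in each.)
In every case the truthful report is at least as good as any alternative, so it is a dominant strategy.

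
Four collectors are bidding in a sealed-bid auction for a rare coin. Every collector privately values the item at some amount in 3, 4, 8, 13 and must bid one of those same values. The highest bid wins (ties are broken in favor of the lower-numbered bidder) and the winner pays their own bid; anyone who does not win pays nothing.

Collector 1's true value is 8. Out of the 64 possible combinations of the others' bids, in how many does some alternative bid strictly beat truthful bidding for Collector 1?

Others bid (3, 3, 3): truth gives 0; bid 3 gives 5 > 0. Violating.
Others bid (3, 3, 4): truth gives 0; bid 4 gives 4 > 0. Violating.
Others bid (3, 4, 3): truth gives 0; bid 4 gives 4 > 0. Violating.
Others bid (3, 4, 4): truth gives 0; bid 4 gives 4 > 0. Violating.
Others bid (3, 3, 8): truth gives 0; no alternative beats it.
Others bid (3, 3, 13): truth gives 0; no alternative beats it.
(Checking all 64 profiles: 8 have a profitable deviation, 56 do not.)

8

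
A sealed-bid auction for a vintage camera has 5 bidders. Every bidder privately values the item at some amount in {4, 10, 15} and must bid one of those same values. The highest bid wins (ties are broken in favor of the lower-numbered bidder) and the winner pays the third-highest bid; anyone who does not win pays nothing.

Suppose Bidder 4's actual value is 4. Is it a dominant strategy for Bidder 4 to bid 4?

Yes

Check each profile of the others' bids and compare truth against every alternative bid.
Others bid (4, 4, 4, 4): truth gives 0, best alternative gives 0.
Others bid (4, 4, 4, 10): truth gives 0, best alternative gives 0.
Others bid (4, 4, 4, 15): truth gives 0, best alternative gives 0.
Others bid (4, 4, 10, 4): truth gives 0, best alternative gives 0.
Others bid (4, 4, 10, 10): truth gives 0, best alternative gives 0.
Others bid (4, 4, 10, 15): truth gives 0, best alternative gives 0.
(Remaining 75 profiles checked similarly; truth is weakly best in each.)
In every case the truthful bid is at least as good as any alternative, so it is a dominant strategy.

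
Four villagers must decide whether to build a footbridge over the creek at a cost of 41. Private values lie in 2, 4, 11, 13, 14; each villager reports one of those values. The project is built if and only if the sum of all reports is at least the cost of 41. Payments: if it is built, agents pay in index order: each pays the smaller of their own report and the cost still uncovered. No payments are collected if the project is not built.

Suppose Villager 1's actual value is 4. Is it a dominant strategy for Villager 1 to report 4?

Consider the case where Villager 2 reports 11, Villager 3 reports 14 and Villager 4 reports 14.
Truthful report 4: project built, pays 4, utility 4 - 4 = 0.
Report 2 instead: project built, pays 2, utility 4 - 2 = 2.
Since 2 > 0, reporting 2 is strictly better here, so truthful reporting is not dominant.

No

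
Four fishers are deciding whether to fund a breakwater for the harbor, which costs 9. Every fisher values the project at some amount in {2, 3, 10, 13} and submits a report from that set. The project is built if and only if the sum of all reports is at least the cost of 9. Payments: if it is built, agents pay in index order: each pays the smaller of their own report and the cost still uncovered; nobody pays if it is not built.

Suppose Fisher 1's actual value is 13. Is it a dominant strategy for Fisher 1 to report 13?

Consider the case where Fisher 2 reports 2, Fisher 3 reports 2 and Fisher 4 reports 2.
Truthful report 13: project built, pays 9, utility 13 - 9 = 4.
Report 3 instead: project built, pays 3, utility 13 - 3 = 10.
Since 10 > 4, reporting 3 is strictly better here, so truthful reporting is not dominant.

No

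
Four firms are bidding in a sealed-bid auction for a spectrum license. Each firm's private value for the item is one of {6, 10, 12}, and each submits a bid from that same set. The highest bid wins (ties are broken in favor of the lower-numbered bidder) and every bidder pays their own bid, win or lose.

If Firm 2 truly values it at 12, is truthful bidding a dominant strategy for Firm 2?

No

Consider the case where Firm 1 bids 6, Firm 3 bids 6 and Firm 4 bids 6.
Truthful bid 12: wins, pays 12, utility 12 - 12 = 0.
Bid 10 instead: wins, pays 10, utility 12 - 10 = 2.
Since 2 > 0, bidding 10 is strictly better here, so truthful bidding is not dominant.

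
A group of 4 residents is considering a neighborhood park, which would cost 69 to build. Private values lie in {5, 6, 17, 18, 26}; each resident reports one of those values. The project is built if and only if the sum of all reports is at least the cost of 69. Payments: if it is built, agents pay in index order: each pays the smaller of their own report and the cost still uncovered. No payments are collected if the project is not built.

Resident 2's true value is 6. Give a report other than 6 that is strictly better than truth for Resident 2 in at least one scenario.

5

Suppose Resident 1 reports 17, Resident 3 reports 26 and Resident 4 reports 26.
Report 6: project built, pays 6, utility 6 - 6 = 0.
Report 5: project built, pays 5, utility 6 - 5 = 1.
So reporting 5 beats truth here (1 > 0).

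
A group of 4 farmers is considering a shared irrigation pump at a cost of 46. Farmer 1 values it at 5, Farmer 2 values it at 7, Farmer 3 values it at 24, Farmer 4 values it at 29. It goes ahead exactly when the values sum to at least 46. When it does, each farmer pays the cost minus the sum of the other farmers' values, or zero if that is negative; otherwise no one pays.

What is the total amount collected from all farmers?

15

Total value 65 ≥ cost 46, so it is built.
Farmer 1: others sum to 60; max(0, 46 - 60) = 0.
Farmer 2: others sum to 58; max(0, 46 - 58) = 0.
Farmer 3: others sum to 41; max(0, 46 - 41) = 5.
Farmer 4: others sum to 36; max(0, 46 - 36) = 10.
Total collected = 0 + 0 + 5 + 10 = 15.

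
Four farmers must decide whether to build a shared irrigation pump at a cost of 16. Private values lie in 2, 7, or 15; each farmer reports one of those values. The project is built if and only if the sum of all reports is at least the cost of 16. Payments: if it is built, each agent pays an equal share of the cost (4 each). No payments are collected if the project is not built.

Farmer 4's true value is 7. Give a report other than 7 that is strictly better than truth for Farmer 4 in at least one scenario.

Suppose Farmer 1 reports 2, Farmer 2 reports 2 and Farmer 3 reports 2.
Report 7: project not built, utility 0.
Report 15: project built, pays 4, utility 7 - 4 = 3.
So reporting 15 beats truth here (3 > 0).

15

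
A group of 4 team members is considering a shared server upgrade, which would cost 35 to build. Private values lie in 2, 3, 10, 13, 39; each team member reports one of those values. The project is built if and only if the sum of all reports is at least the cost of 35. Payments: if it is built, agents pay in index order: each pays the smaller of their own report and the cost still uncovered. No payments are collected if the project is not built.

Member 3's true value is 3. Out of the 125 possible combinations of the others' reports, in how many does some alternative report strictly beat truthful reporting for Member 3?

Others report (2, 2, 39): truth gives 0; report 2 gives 1 > 0. Violating.
Others report (2, 3, 39): truth gives 0; report 2 gives 1 > 0. Violating.
Others report (2, 10, 39): truth gives 0; report 2 gives 1 > 0. Violating.
Others report (2, 13, 39): truth gives 0; report 2 gives 1 > 0. Violating.
Others report (2, 2, 2): truth gives 0; no alternative beats it.
Others report (2, 2, 3): truth gives 0; no alternative beats it.
(Checking all 125 profiles: 23 have a profitable deviation, 102 do not.)

23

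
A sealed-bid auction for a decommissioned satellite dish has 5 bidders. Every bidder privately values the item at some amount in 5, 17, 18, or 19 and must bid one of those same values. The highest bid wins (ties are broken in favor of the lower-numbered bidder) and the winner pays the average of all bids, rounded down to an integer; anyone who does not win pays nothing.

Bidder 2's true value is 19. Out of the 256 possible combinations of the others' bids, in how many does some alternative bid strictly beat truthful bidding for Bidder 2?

11

Others bid (5, 5, 5, 17): truth gives 9; bid 17 gives 10 > 9. Violating.
Others bid (5, 5, 17, 5): truth gives 9; bid 17 gives 10 > 9. Violating.
Others bid (5, 5, 18, 18): truth gives 6; bid 18 gives 7 > 6. Violating.
Others bid (5, 17, 5, 5): truth gives 9; bid 17 gives 10 > 9. Violating.
Others bid (5, 5, 5, 5): truth gives 12; no alternative beats it.
Others bid (5, 5, 5, 18): truth gives 9; no alternative beats it.
(Checking all 256 profiles: 11 have a profitable deviation, 245 do not.)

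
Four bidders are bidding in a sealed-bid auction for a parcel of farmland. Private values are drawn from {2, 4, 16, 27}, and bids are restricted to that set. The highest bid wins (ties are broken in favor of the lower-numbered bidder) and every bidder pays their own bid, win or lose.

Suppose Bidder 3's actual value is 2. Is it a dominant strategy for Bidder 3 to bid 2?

Yes

Check each profile of the others' bids and compare truth against every alternative bid.
Others bid (2, 2, 16): truth gives -2, best alternative gives -4.
Others bid (2, 2, 27): truth gives -2, best alternative gives -4.
Others bid (2, 4, 2): truth gives -2, best alternative gives -4.
Others bid (2, 4, 4): truth gives -2, best alternative gives -4.
Others bid (2, 4, 16): truth gives -2, best alternative gives -4.
Others bid (2, 4, 27): truth gives -2, best alternative gives -4.
(Remaining 58 profiles checked similarly; truth is weakly best in each.)
In every case the truthful bid is at least as good as any alternative, so it is a dominant strategy.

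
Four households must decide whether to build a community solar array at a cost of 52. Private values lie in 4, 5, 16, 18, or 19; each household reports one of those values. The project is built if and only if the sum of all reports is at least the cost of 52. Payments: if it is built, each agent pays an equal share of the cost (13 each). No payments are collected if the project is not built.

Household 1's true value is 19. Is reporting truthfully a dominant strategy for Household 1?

Check each profile of the others' reports and compare truth against every alternative report.
Others report (4, 16, 16): truth gives 6, best alternative gives 6.
Others report (4, 16, 18): truth gives 6, best alternative gives 6.
Others report (4, 16, 19): truth gives 6, best alternative gives 6.
Others report (4, 18, 16): truth gives 6, best alternative gives 6.
Others report (4, 18, 18): truth gives 6, best alternative gives 6.
Others report (4, 18, 19): truth gives 6, best alternative gives 6.
(Remaining 119 profiles checked similarly; truth is weakly best in each.)
In every case the truthful report is at least as good as any alternative, so it is a dominant strategy.

Yes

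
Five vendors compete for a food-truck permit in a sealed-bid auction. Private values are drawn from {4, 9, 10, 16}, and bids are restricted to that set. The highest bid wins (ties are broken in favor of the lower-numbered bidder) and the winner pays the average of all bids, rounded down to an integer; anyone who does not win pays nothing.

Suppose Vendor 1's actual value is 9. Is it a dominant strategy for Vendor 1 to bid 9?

Consider the case where Vendor 2 bids 4, Vendor 3 bids 4, Vendor 4 bids 4 and Vendor 5 bids 4.
Truthful bid 9: wins, pays 5, utility 9 - 5 = 4.
Bid 4 instead: wins, pays 4, utility 9 - 4 = 5.
Since 5 > 4, bidding 4 is strictly better here, so truthful bidding is not dominant.

No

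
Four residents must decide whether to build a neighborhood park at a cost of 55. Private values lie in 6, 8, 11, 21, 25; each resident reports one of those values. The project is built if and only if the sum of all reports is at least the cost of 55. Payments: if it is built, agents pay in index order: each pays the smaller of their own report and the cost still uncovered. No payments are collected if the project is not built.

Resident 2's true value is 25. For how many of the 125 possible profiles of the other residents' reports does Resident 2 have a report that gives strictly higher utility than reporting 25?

95

Others report (6, 6, 25): truth gives 0; report 21 gives 4 > 0. Violating.
Others report (6, 8, 21): truth gives 0; report 21 gives 4 > 0. Violating.
Others report (6, 8, 25): truth gives 0; report 21 gives 4 > 0. Violating.
Others report (6, 11, 21): truth gives 0; report 21 gives 4 > 0. Violating.
Others report (6, 6, 6): truth gives 0; no alternative beats it.
Others report (6, 6, 8): truth gives 0; no alternative beats it.
(Checking all 125 profiles: 95 have a profitable deviation, 30 do not.)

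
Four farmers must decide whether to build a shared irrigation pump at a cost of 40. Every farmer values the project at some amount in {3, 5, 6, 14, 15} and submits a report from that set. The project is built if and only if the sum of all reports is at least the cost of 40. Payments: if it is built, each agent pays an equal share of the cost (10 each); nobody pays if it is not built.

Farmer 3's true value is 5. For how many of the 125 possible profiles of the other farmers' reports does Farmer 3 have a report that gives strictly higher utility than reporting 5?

Others report (5, 15, 15): truth gives -5; report 3 gives 0 > -5. Violating.
Others report (6, 14, 15): truth gives -5; report 3 gives 0 > -5. Violating.
Others report (6, 15, 14): truth gives -5; report 3 gives 0 > -5. Violating.
Others report (6, 15, 15): truth gives -5; report 3 gives 0 > -5. Violating.
Others report (3, 3, 3): truth gives 0; no alternative beats it.
Others report (3, 3, 5): truth gives 0; no alternative beats it.
(Checking all 125 profiles: 12 have a profitable deviation, 113 do not.)

12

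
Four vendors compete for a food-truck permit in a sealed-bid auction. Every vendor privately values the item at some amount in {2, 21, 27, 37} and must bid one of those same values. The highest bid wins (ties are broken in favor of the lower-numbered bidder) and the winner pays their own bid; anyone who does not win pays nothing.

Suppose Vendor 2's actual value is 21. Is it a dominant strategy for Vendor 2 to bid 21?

Yes

Check each profile of the others' bids and compare truth against every alternative bid.
Others bid (2, 2, 2): truth gives 0, best alternative gives 0.
Others bid (2, 2, 21): truth gives 0, best alternative gives 0.
Others bid (2, 2, 27): truth gives 0, best alternative gives 0.
Others bid (2, 2, 37): truth gives 0, best alternative gives 0.
Others bid (2, 21, 2): truth gives 0, best alternative gives 0.
Others bid (2, 21, 21): truth gives 0, best alternative gives 0.
(Remaining 58 profiles checked similarly; truth is weakly best in each.)
In every case the truthful bid is at least as good as any alternative, so it is a dominant strategy.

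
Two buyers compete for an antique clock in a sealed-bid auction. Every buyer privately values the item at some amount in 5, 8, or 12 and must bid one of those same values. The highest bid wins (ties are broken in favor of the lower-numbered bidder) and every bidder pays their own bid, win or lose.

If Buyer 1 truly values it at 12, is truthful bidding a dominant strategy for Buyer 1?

No

Consider the case where Buyer 2 bids 5.
Truthful bid 12: wins, pays 12, utility 12 - 12 = 0.
Bid 5 instead: wins, pays 5, utility 12 - 5 = 7.
Since 7 > 0, bidding 5 is strictly better here, so truthful bidding is not dominant.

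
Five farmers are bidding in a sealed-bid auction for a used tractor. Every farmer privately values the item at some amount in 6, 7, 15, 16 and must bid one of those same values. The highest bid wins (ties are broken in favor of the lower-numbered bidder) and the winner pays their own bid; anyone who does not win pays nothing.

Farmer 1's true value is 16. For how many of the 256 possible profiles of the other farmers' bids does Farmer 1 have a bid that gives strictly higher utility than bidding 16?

81

Others bid (6, 6, 6, 6): truth gives 0; bid 6 gives 10 > 0. Violating.
Others bid (6, 6, 6, 7): truth gives 0; bid 7 gives 9 > 0. Violating.
Others bid (6, 6, 6, 15): truth gives 0; bid 15 gives 1 > 0. Violating.
Others bid (6, 6, 7, 6): truth gives 0; bid 7 gives 9 > 0. Violating.
Others bid (6, 6, 6, 16): truth gives 0; no alternative beats it.
Others bid (6, 6, 7, 16): truth gives 0; no alternative beats it.
(Checking all 256 profiles: 81 have a profitable deviation, 175 do not.)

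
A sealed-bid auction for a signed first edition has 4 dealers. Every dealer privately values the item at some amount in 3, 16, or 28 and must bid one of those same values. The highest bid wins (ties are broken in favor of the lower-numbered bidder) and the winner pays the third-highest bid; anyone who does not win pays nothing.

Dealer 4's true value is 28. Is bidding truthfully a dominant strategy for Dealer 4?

Yes

Check each profile of the others' bids and compare truth against every alternative bid.
Others bid (3, 3, 16): truth gives 25, best alternative gives 0.
Others bid (3, 16, 3): truth gives 25, best alternative gives 0.
Others bid (16, 3, 3): truth gives 25, best alternative gives 0.
Others bid (3, 16, 16): truth gives 12, best alternative gives 0.
Others bid (16, 3, 16): truth gives 12, best alternative gives 0.
Others bid (16, 16, 3): truth gives 12, best alternative gives 0.
(Remaining 21 profiles checked similarly; truth is weakly best in each.)
In every case the truthful bid is at least as good as any alternative, so it is a dominant strategy.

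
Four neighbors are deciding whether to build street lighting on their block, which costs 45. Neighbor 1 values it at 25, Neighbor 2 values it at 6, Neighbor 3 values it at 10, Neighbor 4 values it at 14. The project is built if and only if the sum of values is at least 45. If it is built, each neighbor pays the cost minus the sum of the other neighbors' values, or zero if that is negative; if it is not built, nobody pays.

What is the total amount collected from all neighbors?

19

Total value 55 ≥ cost 45, so it is built.
Neighbor 1: others sum to 30; max(0, 45 - 30) = 15.
Neighbor 2: others sum to 49; max(0, 45 - 49) = 0.
Neighbor 3: others sum to 45; max(0, 45 - 45) = 0.
Neighbor 4: others sum to 41; max(0, 45 - 41) = 4.
Total collected = 15 + 0 + 0 + 4 = 19.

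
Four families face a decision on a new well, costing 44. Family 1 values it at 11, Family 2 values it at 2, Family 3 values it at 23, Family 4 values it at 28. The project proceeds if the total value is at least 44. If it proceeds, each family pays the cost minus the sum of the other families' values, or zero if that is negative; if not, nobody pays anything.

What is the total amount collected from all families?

11

Total value 64 ≥ cost 44, so it is built.
Family 1: others sum to 53; max(0, 44 - 53) = 0.
Family 2: others sum to 62; max(0, 44 - 62) = 0.
Family 3: others sum to 41; max(0, 44 - 41) = 3.
Family 4: others sum to 36; max(0, 44 - 36) = 8.
Total collected = 0 + 0 + 3 + 8 = 11.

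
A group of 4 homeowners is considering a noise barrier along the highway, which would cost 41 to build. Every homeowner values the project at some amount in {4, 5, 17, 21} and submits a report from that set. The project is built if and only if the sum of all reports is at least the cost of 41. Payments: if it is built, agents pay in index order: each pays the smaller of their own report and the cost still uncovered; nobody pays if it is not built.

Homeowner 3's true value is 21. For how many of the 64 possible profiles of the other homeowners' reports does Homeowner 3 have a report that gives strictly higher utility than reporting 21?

36

Others report (4, 4, 17): truth gives 0; report 17 gives 4 > 0. Violating.
Others report (4, 4, 21): truth gives 0; report 17 gives 4 > 0. Violating.
Others report (4, 5, 17): truth gives 0; report 17 gives 4 > 0. Violating.
Others report (4, 5, 21): truth gives 0; report 17 gives 4 > 0. Violating.
Others report (4, 4, 4): truth gives 0; no alternative beats it.
Others report (4, 4, 5): truth gives 0; no alternative beats it.
(Checking all 64 profiles: 36 have a profitable deviation, 28 do not.)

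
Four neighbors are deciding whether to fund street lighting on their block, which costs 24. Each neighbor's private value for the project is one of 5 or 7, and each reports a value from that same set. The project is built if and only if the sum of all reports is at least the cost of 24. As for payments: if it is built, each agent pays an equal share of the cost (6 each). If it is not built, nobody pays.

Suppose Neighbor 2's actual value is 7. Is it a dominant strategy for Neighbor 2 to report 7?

Check each profile of the others' reports and compare truth against every alternative report.
Others report (5, 5, 7): truth gives 1, best alternative gives 0.
Others report (5, 7, 5): truth gives 1, best alternative gives 0.
Others report (7, 5, 5): truth gives 1, best alternative gives 0.
Others report (5, 7, 7): truth gives 1, best alternative gives 1.
Others report (7, 5, 7): truth gives 1, best alternative gives 1.
Others report (7, 7, 5): truth gives 1, best alternative gives 1.
(Remaining 2 profiles checked similarly; truth is weakly best in each.)
In every case the truthful report is at least as good as any alternative, so it is a dominant strategy.

Yes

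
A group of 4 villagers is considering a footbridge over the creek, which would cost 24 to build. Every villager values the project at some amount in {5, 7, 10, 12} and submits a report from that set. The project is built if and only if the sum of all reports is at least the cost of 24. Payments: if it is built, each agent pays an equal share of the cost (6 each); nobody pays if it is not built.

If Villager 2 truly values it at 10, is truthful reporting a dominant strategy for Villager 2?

Yes

Check each profile of the others' reports and compare truth against every alternative report.
Others report (5, 5, 5): truth gives 4, best alternative gives 4.
Others report (5, 5, 7): truth gives 4, best alternative gives 4.
Others report (5, 5, 10): truth gives 4, best alternative gives 4.
Others report (5, 5, 12): truth gives 4, best alternative gives 4.
Others report (5, 7, 5): truth gives 4, best alternative gives 4.
Others report (5, 7, 7): truth gives 4, best alternative gives 4.
(Remaining 58 profiles checked similarly; truth is weakly best in each.)
In every case the truthful report is at least as good as any alternative, so it is a dominant strategy.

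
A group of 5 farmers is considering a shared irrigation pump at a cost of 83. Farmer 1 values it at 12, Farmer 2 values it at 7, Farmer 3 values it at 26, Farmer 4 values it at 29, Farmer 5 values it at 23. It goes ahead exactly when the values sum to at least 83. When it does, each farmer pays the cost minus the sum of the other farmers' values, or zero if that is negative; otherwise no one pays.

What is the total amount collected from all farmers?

36

Total value 97 ≥ cost 83, so it is built.
Farmer 1: others sum to 85; max(0, 83 - 85) = 0.
Farmer 2: others sum to 90; max(0, 83 - 90) = 0.
Farmer 3: others sum to 71; max(0, 83 - 71) = 12.
Farmer 4: others sum to 68; max(0, 83 - 68) = 15.
Farmer 5: others sum to 74; max(0, 83 - 74) = 9.
Total collected = 0 + 0 + 12 + 15 + 9 = 36.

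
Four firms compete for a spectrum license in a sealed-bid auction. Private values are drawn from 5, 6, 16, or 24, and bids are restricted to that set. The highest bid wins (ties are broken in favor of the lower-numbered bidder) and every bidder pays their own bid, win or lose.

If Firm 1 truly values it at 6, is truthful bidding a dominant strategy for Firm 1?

Consider the case where Firm 2 bids 5, Firm 3 bids 5 and Firm 4 bids 5.
Truthful bid 6: wins, pays 6, utility 6 - 6 = 0.
Bid 5 instead: wins, pays 5, utility 6 - 5 = 1.
Since 1 > 0, bidding 5 is strictly better here, so truthful bidding is not dominant.

No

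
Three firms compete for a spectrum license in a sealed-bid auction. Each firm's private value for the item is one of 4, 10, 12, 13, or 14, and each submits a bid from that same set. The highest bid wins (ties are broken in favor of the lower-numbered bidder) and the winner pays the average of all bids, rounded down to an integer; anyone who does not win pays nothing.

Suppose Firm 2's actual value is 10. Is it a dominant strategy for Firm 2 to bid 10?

No

Consider the case where Firm 1 bids 4 and Firm 3 bids 12.
Truthful bid 10: loses, pays 0, utility 0.
Bid 12 instead: wins, pays 9, utility 10 - 9 = 1.
Since 1 > 0, bidding 12 is strictly better here, so truthful bidding is not dominant.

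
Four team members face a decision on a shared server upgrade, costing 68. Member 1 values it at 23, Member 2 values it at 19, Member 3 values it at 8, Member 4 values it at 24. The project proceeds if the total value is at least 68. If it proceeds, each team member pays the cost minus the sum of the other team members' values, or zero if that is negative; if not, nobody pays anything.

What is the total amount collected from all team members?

50

Total value 74 ≥ cost 68, so it is built.
Member 1: others sum to 51; max(0, 68 - 51) = 17.
Member 2: others sum to 55; max(0, 68 - 55) = 13.
Member 3: others sum to 66; max(0, 68 - 66) = 2.
Member 4: others sum to 50; max(0, 68 - 50) = 18.
Total collected = 17 + 13 + 2 + 18 = 50.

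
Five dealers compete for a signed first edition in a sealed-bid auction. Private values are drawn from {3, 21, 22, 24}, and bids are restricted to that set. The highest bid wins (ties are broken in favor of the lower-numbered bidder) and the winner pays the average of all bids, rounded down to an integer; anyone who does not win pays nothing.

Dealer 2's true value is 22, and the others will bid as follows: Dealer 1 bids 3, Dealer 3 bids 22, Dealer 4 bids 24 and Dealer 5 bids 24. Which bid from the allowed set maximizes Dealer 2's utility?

24

Bid 3: loses, pays 0, utility 0.
Bid 21: loses, pays 0, utility 0.
Bid 22: loses, pays 0, utility 0.
Bid 24: wins, pays 19, utility 22 - 19 = 3.
The best choice is 24 with utility 3.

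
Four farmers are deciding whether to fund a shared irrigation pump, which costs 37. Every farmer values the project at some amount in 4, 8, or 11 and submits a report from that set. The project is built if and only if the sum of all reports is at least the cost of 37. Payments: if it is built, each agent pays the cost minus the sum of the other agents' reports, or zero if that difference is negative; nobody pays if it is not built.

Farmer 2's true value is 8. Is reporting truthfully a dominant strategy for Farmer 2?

Check each profile of the others' reports and compare truth against every alternative report.
Others report (11, 11, 11): truth gives 4, best alternative gives 4.
Others report (8, 11, 11): truth gives 1, best alternative gives 1.
Others report (11, 8, 11): truth gives 1, best alternative gives 1.
Others report (11, 11, 8): truth gives 1, best alternative gives 1.
Others report (4, 4, 4): truth gives 0, best alternative gives 0.
Others report (4, 4, 8): truth gives 0, best alternative gives 0.
(Remaining 21 profiles checked similarly; truth is weakly best in each.)
In every case the truthful report is at least as good as any alternative, so it is a dominant strategy.

Yes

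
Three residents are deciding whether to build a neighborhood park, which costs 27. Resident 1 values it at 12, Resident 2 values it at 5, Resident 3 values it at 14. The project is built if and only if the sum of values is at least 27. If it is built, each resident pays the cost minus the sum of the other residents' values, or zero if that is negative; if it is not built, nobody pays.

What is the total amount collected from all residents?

19

Total value 31 ≥ cost 27, so it is built.
Resident 1: others sum to 19; max(0, 27 - 19) = 8.
Resident 2: others sum to 26; max(0, 27 - 26) = 1.
Resident 3: others sum to 17; max(0, 27 - 17) = 10.
Total collected = 8 + 1 + 10 = 19.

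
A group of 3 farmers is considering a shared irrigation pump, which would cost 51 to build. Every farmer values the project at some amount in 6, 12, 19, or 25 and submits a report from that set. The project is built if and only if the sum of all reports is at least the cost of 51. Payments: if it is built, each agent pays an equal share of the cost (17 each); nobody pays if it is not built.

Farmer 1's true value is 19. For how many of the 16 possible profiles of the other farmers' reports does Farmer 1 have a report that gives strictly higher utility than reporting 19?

4

Others report (6, 25): truth gives 0; report 25 gives 2 > 0. Violating.
Others report (12, 19): truth gives 0; report 25 gives 2 > 0. Violating.
Others report (19, 12): truth gives 0; report 25 gives 2 > 0. Violating.
Others report (25, 6): truth gives 0; report 25 gives 2 > 0. Violating.
Others report (6, 6): truth gives 0; no alternative beats it.
Others report (6, 12): truth gives 0; no alternative beats it.
(Checking all 16 profiles: 4 have a profitable deviation, 12 do not.)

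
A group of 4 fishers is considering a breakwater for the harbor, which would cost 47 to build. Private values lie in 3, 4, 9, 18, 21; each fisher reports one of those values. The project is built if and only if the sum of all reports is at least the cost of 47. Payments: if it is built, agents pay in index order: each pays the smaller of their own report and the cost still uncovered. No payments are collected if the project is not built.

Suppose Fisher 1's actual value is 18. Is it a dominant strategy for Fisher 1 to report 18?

Consider the case where Fisher 2 reports 3, Fisher 3 reports 18 and Fisher 4 reports 18.
Truthful report 18: project built, pays 18, utility 18 - 18 = 0.
Report 9 instead: project built, pays 9, utility 18 - 9 = 9.
Since 9 > 0, reporting 9 is strictly better here, so truthful reporting is not dominant.

No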